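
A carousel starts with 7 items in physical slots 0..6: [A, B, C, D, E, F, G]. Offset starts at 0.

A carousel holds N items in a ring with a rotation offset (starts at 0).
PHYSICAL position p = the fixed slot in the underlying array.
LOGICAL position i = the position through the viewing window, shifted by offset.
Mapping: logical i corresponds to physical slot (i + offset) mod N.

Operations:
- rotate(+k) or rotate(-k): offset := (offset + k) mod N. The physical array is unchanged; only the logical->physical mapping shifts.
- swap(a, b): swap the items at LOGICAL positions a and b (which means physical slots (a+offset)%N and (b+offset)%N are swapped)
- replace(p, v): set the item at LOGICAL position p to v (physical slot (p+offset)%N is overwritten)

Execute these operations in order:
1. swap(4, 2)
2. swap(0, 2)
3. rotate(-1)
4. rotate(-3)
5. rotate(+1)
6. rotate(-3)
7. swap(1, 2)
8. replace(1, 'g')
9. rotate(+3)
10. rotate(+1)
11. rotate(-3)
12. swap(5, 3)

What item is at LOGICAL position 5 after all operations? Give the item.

After op 1 (swap(4, 2)): offset=0, physical=[A,B,E,D,C,F,G], logical=[A,B,E,D,C,F,G]
After op 2 (swap(0, 2)): offset=0, physical=[E,B,A,D,C,F,G], logical=[E,B,A,D,C,F,G]
After op 3 (rotate(-1)): offset=6, physical=[E,B,A,D,C,F,G], logical=[G,E,B,A,D,C,F]
After op 4 (rotate(-3)): offset=3, physical=[E,B,A,D,C,F,G], logical=[D,C,F,G,E,B,A]
After op 5 (rotate(+1)): offset=4, physical=[E,B,A,D,C,F,G], logical=[C,F,G,E,B,A,D]
After op 6 (rotate(-3)): offset=1, physical=[E,B,A,D,C,F,G], logical=[B,A,D,C,F,G,E]
After op 7 (swap(1, 2)): offset=1, physical=[E,B,D,A,C,F,G], logical=[B,D,A,C,F,G,E]
After op 8 (replace(1, 'g')): offset=1, physical=[E,B,g,A,C,F,G], logical=[B,g,A,C,F,G,E]
After op 9 (rotate(+3)): offset=4, physical=[E,B,g,A,C,F,G], logical=[C,F,G,E,B,g,A]
After op 10 (rotate(+1)): offset=5, physical=[E,B,g,A,C,F,G], logical=[F,G,E,B,g,A,C]
After op 11 (rotate(-3)): offset=2, physical=[E,B,g,A,C,F,G], logical=[g,A,C,F,G,E,B]
After op 12 (swap(5, 3)): offset=2, physical=[F,B,g,A,C,E,G], logical=[g,A,C,E,G,F,B]

Answer: F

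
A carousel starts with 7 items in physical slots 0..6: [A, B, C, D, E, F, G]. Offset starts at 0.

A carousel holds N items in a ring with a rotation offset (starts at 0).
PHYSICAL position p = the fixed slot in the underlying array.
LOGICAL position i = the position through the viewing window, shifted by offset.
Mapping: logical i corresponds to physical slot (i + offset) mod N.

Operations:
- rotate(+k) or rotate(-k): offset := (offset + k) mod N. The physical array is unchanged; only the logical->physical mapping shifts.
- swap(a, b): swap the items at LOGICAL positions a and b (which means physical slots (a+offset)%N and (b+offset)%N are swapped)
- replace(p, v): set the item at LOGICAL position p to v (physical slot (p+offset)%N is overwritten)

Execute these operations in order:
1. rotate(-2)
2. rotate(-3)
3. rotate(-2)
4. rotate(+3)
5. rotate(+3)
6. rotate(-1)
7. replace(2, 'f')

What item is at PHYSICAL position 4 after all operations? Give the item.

Answer: E

Derivation:
After op 1 (rotate(-2)): offset=5, physical=[A,B,C,D,E,F,G], logical=[F,G,A,B,C,D,E]
After op 2 (rotate(-3)): offset=2, physical=[A,B,C,D,E,F,G], logical=[C,D,E,F,G,A,B]
After op 3 (rotate(-2)): offset=0, physical=[A,B,C,D,E,F,G], logical=[A,B,C,D,E,F,G]
After op 4 (rotate(+3)): offset=3, physical=[A,B,C,D,E,F,G], logical=[D,E,F,G,A,B,C]
After op 5 (rotate(+3)): offset=6, physical=[A,B,C,D,E,F,G], logical=[G,A,B,C,D,E,F]
After op 6 (rotate(-1)): offset=5, physical=[A,B,C,D,E,F,G], logical=[F,G,A,B,C,D,E]
After op 7 (replace(2, 'f')): offset=5, physical=[f,B,C,D,E,F,G], logical=[F,G,f,B,C,D,E]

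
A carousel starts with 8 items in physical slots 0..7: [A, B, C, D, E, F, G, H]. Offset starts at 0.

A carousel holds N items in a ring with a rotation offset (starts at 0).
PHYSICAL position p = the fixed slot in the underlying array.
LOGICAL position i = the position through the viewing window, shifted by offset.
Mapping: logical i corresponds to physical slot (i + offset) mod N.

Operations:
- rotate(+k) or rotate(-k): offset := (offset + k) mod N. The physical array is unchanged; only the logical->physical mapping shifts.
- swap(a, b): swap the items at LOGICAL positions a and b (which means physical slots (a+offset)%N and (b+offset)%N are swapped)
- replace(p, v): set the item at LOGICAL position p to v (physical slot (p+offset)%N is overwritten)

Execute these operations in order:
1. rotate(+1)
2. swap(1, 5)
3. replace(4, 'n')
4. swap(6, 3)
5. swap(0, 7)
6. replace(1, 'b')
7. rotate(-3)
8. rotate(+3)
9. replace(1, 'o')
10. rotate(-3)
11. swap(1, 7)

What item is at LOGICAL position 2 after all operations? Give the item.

After op 1 (rotate(+1)): offset=1, physical=[A,B,C,D,E,F,G,H], logical=[B,C,D,E,F,G,H,A]
After op 2 (swap(1, 5)): offset=1, physical=[A,B,G,D,E,F,C,H], logical=[B,G,D,E,F,C,H,A]
After op 3 (replace(4, 'n')): offset=1, physical=[A,B,G,D,E,n,C,H], logical=[B,G,D,E,n,C,H,A]
After op 4 (swap(6, 3)): offset=1, physical=[A,B,G,D,H,n,C,E], logical=[B,G,D,H,n,C,E,A]
After op 5 (swap(0, 7)): offset=1, physical=[B,A,G,D,H,n,C,E], logical=[A,G,D,H,n,C,E,B]
After op 6 (replace(1, 'b')): offset=1, physical=[B,A,b,D,H,n,C,E], logical=[A,b,D,H,n,C,E,B]
After op 7 (rotate(-3)): offset=6, physical=[B,A,b,D,H,n,C,E], logical=[C,E,B,A,b,D,H,n]
After op 8 (rotate(+3)): offset=1, physical=[B,A,b,D,H,n,C,E], logical=[A,b,D,H,n,C,E,B]
After op 9 (replace(1, 'o')): offset=1, physical=[B,A,o,D,H,n,C,E], logical=[A,o,D,H,n,C,E,B]
After op 10 (rotate(-3)): offset=6, physical=[B,A,o,D,H,n,C,E], logical=[C,E,B,A,o,D,H,n]
After op 11 (swap(1, 7)): offset=6, physical=[B,A,o,D,H,E,C,n], logical=[C,n,B,A,o,D,H,E]

Answer: B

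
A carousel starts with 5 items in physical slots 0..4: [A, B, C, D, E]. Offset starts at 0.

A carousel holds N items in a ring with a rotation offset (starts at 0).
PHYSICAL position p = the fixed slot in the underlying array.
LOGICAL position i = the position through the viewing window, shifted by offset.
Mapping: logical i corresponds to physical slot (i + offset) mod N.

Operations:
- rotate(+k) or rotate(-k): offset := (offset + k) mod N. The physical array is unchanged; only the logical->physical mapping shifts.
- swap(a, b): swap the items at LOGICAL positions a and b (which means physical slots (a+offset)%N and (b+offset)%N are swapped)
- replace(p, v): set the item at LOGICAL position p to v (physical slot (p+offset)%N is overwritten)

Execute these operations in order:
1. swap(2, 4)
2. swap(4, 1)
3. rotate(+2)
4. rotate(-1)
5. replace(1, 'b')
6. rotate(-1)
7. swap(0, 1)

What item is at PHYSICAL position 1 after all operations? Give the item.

Answer: A

Derivation:
After op 1 (swap(2, 4)): offset=0, physical=[A,B,E,D,C], logical=[A,B,E,D,C]
After op 2 (swap(4, 1)): offset=0, physical=[A,C,E,D,B], logical=[A,C,E,D,B]
After op 3 (rotate(+2)): offset=2, physical=[A,C,E,D,B], logical=[E,D,B,A,C]
After op 4 (rotate(-1)): offset=1, physical=[A,C,E,D,B], logical=[C,E,D,B,A]
After op 5 (replace(1, 'b')): offset=1, physical=[A,C,b,D,B], logical=[C,b,D,B,A]
After op 6 (rotate(-1)): offset=0, physical=[A,C,b,D,B], logical=[A,C,b,D,B]
After op 7 (swap(0, 1)): offset=0, physical=[C,A,b,D,B], logical=[C,A,b,D,B]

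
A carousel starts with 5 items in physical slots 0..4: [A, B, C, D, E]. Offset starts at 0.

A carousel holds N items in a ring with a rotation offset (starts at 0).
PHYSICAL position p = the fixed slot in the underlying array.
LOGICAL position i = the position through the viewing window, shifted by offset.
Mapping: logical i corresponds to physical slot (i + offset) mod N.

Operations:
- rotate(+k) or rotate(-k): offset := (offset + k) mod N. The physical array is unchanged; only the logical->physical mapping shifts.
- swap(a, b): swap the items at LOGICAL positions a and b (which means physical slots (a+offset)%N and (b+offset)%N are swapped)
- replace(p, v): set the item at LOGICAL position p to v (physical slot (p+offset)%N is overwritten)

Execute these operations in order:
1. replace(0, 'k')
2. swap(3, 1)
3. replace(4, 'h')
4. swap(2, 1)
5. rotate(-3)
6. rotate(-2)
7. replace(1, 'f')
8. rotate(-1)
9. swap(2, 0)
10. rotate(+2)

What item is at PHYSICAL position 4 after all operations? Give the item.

Answer: f

Derivation:
After op 1 (replace(0, 'k')): offset=0, physical=[k,B,C,D,E], logical=[k,B,C,D,E]
After op 2 (swap(3, 1)): offset=0, physical=[k,D,C,B,E], logical=[k,D,C,B,E]
After op 3 (replace(4, 'h')): offset=0, physical=[k,D,C,B,h], logical=[k,D,C,B,h]
After op 4 (swap(2, 1)): offset=0, physical=[k,C,D,B,h], logical=[k,C,D,B,h]
After op 5 (rotate(-3)): offset=2, physical=[k,C,D,B,h], logical=[D,B,h,k,C]
After op 6 (rotate(-2)): offset=0, physical=[k,C,D,B,h], logical=[k,C,D,B,h]
After op 7 (replace(1, 'f')): offset=0, physical=[k,f,D,B,h], logical=[k,f,D,B,h]
After op 8 (rotate(-1)): offset=4, physical=[k,f,D,B,h], logical=[h,k,f,D,B]
After op 9 (swap(2, 0)): offset=4, physical=[k,h,D,B,f], logical=[f,k,h,D,B]
After op 10 (rotate(+2)): offset=1, physical=[k,h,D,B,f], logical=[h,D,B,f,k]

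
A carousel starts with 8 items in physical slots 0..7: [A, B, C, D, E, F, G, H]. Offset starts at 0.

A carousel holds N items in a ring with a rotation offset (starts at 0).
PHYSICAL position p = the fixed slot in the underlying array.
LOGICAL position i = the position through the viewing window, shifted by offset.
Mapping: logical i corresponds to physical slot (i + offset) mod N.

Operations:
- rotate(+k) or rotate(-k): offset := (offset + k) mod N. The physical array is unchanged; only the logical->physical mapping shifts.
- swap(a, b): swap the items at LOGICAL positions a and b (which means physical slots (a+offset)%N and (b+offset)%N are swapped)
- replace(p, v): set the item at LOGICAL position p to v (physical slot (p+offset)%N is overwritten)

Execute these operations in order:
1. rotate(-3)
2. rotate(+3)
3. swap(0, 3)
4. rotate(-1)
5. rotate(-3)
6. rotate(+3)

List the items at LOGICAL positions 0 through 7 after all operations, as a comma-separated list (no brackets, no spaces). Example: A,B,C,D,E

Answer: H,D,B,C,A,E,F,G

Derivation:
After op 1 (rotate(-3)): offset=5, physical=[A,B,C,D,E,F,G,H], logical=[F,G,H,A,B,C,D,E]
After op 2 (rotate(+3)): offset=0, physical=[A,B,C,D,E,F,G,H], logical=[A,B,C,D,E,F,G,H]
After op 3 (swap(0, 3)): offset=0, physical=[D,B,C,A,E,F,G,H], logical=[D,B,C,A,E,F,G,H]
After op 4 (rotate(-1)): offset=7, physical=[D,B,C,A,E,F,G,H], logical=[H,D,B,C,A,E,F,G]
After op 5 (rotate(-3)): offset=4, physical=[D,B,C,A,E,F,G,H], logical=[E,F,G,H,D,B,C,A]
After op 6 (rotate(+3)): offset=7, physical=[D,B,C,A,E,F,G,H], logical=[H,D,B,C,A,E,F,G]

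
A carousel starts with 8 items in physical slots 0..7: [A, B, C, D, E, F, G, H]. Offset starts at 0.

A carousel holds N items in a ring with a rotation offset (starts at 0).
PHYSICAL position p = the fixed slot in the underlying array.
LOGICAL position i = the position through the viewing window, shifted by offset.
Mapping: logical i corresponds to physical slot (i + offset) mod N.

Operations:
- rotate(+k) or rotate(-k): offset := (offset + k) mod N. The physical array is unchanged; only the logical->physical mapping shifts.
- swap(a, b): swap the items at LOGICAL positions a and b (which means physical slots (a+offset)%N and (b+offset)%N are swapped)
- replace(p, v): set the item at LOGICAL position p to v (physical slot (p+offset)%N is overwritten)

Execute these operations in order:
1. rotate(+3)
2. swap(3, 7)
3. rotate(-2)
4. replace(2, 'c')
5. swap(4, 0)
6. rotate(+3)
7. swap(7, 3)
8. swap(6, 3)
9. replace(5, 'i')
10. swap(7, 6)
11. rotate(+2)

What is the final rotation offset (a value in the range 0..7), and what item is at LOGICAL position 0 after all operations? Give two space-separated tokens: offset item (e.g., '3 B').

After op 1 (rotate(+3)): offset=3, physical=[A,B,C,D,E,F,G,H], logical=[D,E,F,G,H,A,B,C]
After op 2 (swap(3, 7)): offset=3, physical=[A,B,G,D,E,F,C,H], logical=[D,E,F,C,H,A,B,G]
After op 3 (rotate(-2)): offset=1, physical=[A,B,G,D,E,F,C,H], logical=[B,G,D,E,F,C,H,A]
After op 4 (replace(2, 'c')): offset=1, physical=[A,B,G,c,E,F,C,H], logical=[B,G,c,E,F,C,H,A]
After op 5 (swap(4, 0)): offset=1, physical=[A,F,G,c,E,B,C,H], logical=[F,G,c,E,B,C,H,A]
After op 6 (rotate(+3)): offset=4, physical=[A,F,G,c,E,B,C,H], logical=[E,B,C,H,A,F,G,c]
After op 7 (swap(7, 3)): offset=4, physical=[A,F,G,H,E,B,C,c], logical=[E,B,C,c,A,F,G,H]
After op 8 (swap(6, 3)): offset=4, physical=[A,F,c,H,E,B,C,G], logical=[E,B,C,G,A,F,c,H]
After op 9 (replace(5, 'i')): offset=4, physical=[A,i,c,H,E,B,C,G], logical=[E,B,C,G,A,i,c,H]
After op 10 (swap(7, 6)): offset=4, physical=[A,i,H,c,E,B,C,G], logical=[E,B,C,G,A,i,H,c]
After op 11 (rotate(+2)): offset=6, physical=[A,i,H,c,E,B,C,G], logical=[C,G,A,i,H,c,E,B]

Answer: 6 C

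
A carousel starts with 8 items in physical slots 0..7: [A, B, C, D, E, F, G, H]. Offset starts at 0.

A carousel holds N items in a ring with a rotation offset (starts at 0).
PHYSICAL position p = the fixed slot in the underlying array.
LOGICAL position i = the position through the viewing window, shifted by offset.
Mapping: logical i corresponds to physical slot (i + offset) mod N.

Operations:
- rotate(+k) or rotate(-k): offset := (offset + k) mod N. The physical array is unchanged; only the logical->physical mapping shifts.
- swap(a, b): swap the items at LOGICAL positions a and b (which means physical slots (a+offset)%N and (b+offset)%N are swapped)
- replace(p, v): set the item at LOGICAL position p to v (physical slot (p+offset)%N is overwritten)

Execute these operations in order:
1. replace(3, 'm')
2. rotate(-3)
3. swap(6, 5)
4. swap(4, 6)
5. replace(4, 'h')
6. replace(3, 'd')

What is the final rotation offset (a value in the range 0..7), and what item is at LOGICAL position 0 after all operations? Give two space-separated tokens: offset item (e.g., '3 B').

Answer: 5 F

Derivation:
After op 1 (replace(3, 'm')): offset=0, physical=[A,B,C,m,E,F,G,H], logical=[A,B,C,m,E,F,G,H]
After op 2 (rotate(-3)): offset=5, physical=[A,B,C,m,E,F,G,H], logical=[F,G,H,A,B,C,m,E]
After op 3 (swap(6, 5)): offset=5, physical=[A,B,m,C,E,F,G,H], logical=[F,G,H,A,B,m,C,E]
After op 4 (swap(4, 6)): offset=5, physical=[A,C,m,B,E,F,G,H], logical=[F,G,H,A,C,m,B,E]
After op 5 (replace(4, 'h')): offset=5, physical=[A,h,m,B,E,F,G,H], logical=[F,G,H,A,h,m,B,E]
After op 6 (replace(3, 'd')): offset=5, physical=[d,h,m,B,E,F,G,H], logical=[F,G,H,d,h,m,B,E]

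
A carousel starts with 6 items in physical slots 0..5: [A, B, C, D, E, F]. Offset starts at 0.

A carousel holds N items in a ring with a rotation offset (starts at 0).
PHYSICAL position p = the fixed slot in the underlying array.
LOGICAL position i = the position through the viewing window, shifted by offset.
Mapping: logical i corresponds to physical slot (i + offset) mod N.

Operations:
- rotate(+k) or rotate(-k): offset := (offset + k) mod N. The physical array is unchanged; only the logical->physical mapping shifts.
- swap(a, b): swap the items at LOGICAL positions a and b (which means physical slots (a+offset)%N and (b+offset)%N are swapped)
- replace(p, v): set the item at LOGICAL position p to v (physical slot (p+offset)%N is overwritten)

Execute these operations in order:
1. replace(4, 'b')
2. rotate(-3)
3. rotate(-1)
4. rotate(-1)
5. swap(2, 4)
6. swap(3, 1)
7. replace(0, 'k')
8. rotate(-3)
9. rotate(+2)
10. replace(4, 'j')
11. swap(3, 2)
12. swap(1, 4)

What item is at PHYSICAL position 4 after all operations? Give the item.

Answer: k

Derivation:
After op 1 (replace(4, 'b')): offset=0, physical=[A,B,C,D,b,F], logical=[A,B,C,D,b,F]
After op 2 (rotate(-3)): offset=3, physical=[A,B,C,D,b,F], logical=[D,b,F,A,B,C]
After op 3 (rotate(-1)): offset=2, physical=[A,B,C,D,b,F], logical=[C,D,b,F,A,B]
After op 4 (rotate(-1)): offset=1, physical=[A,B,C,D,b,F], logical=[B,C,D,b,F,A]
After op 5 (swap(2, 4)): offset=1, physical=[A,B,C,F,b,D], logical=[B,C,F,b,D,A]
After op 6 (swap(3, 1)): offset=1, physical=[A,B,b,F,C,D], logical=[B,b,F,C,D,A]
After op 7 (replace(0, 'k')): offset=1, physical=[A,k,b,F,C,D], logical=[k,b,F,C,D,A]
After op 8 (rotate(-3)): offset=4, physical=[A,k,b,F,C,D], logical=[C,D,A,k,b,F]
After op 9 (rotate(+2)): offset=0, physical=[A,k,b,F,C,D], logical=[A,k,b,F,C,D]
After op 10 (replace(4, 'j')): offset=0, physical=[A,k,b,F,j,D], logical=[A,k,b,F,j,D]
After op 11 (swap(3, 2)): offset=0, physical=[A,k,F,b,j,D], logical=[A,k,F,b,j,D]
After op 12 (swap(1, 4)): offset=0, physical=[A,j,F,b,k,D], logical=[A,j,F,b,k,D]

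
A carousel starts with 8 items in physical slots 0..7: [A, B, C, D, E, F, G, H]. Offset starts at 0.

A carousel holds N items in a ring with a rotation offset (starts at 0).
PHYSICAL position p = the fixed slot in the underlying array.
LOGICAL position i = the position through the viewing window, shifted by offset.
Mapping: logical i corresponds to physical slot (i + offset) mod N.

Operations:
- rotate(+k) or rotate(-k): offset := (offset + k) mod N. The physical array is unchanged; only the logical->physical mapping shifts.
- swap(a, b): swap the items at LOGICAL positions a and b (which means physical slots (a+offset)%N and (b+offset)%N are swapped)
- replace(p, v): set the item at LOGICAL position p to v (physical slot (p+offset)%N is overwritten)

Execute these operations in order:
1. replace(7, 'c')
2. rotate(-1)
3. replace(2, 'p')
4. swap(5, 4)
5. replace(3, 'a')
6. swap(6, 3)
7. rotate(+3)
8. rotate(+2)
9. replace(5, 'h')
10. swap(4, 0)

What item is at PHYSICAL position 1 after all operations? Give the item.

Answer: h

Derivation:
After op 1 (replace(7, 'c')): offset=0, physical=[A,B,C,D,E,F,G,c], logical=[A,B,C,D,E,F,G,c]
After op 2 (rotate(-1)): offset=7, physical=[A,B,C,D,E,F,G,c], logical=[c,A,B,C,D,E,F,G]
After op 3 (replace(2, 'p')): offset=7, physical=[A,p,C,D,E,F,G,c], logical=[c,A,p,C,D,E,F,G]
After op 4 (swap(5, 4)): offset=7, physical=[A,p,C,E,D,F,G,c], logical=[c,A,p,C,E,D,F,G]
After op 5 (replace(3, 'a')): offset=7, physical=[A,p,a,E,D,F,G,c], logical=[c,A,p,a,E,D,F,G]
After op 6 (swap(6, 3)): offset=7, physical=[A,p,F,E,D,a,G,c], logical=[c,A,p,F,E,D,a,G]
After op 7 (rotate(+3)): offset=2, physical=[A,p,F,E,D,a,G,c], logical=[F,E,D,a,G,c,A,p]
After op 8 (rotate(+2)): offset=4, physical=[A,p,F,E,D,a,G,c], logical=[D,a,G,c,A,p,F,E]
After op 9 (replace(5, 'h')): offset=4, physical=[A,h,F,E,D,a,G,c], logical=[D,a,G,c,A,h,F,E]
After op 10 (swap(4, 0)): offset=4, physical=[D,h,F,E,A,a,G,c], logical=[A,a,G,c,D,h,F,E]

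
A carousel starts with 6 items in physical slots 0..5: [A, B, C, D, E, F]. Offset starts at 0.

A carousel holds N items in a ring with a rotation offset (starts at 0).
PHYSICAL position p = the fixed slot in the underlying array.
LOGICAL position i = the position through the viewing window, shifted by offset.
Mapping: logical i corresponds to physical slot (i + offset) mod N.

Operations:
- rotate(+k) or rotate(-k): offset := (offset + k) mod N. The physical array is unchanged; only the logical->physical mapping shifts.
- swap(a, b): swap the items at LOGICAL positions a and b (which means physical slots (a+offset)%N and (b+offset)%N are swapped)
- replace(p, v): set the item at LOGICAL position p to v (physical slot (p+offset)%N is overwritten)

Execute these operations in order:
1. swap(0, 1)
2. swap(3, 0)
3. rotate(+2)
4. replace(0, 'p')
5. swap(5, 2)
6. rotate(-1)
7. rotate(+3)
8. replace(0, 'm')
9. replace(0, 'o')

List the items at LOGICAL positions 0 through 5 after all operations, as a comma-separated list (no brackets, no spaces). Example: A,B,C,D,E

After op 1 (swap(0, 1)): offset=0, physical=[B,A,C,D,E,F], logical=[B,A,C,D,E,F]
After op 2 (swap(3, 0)): offset=0, physical=[D,A,C,B,E,F], logical=[D,A,C,B,E,F]
After op 3 (rotate(+2)): offset=2, physical=[D,A,C,B,E,F], logical=[C,B,E,F,D,A]
After op 4 (replace(0, 'p')): offset=2, physical=[D,A,p,B,E,F], logical=[p,B,E,F,D,A]
After op 5 (swap(5, 2)): offset=2, physical=[D,E,p,B,A,F], logical=[p,B,A,F,D,E]
After op 6 (rotate(-1)): offset=1, physical=[D,E,p,B,A,F], logical=[E,p,B,A,F,D]
After op 7 (rotate(+3)): offset=4, physical=[D,E,p,B,A,F], logical=[A,F,D,E,p,B]
After op 8 (replace(0, 'm')): offset=4, physical=[D,E,p,B,m,F], logical=[m,F,D,E,p,B]
After op 9 (replace(0, 'o')): offset=4, physical=[D,E,p,B,o,F], logical=[o,F,D,E,p,B]

Answer: o,F,D,E,p,B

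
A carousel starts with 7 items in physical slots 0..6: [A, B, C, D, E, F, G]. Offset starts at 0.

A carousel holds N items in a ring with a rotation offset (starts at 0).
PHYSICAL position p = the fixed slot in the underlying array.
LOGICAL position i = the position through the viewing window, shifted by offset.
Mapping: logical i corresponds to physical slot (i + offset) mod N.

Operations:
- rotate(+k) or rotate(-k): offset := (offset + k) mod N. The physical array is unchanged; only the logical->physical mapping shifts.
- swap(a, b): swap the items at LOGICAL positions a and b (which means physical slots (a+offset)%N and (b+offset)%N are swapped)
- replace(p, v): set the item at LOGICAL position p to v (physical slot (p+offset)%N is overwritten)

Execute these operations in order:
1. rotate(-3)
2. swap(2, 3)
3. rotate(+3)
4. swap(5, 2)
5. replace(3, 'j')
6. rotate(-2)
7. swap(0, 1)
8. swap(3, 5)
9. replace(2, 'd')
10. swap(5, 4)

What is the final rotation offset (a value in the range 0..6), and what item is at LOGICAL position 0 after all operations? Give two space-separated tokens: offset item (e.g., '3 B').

After op 1 (rotate(-3)): offset=4, physical=[A,B,C,D,E,F,G], logical=[E,F,G,A,B,C,D]
After op 2 (swap(2, 3)): offset=4, physical=[G,B,C,D,E,F,A], logical=[E,F,A,G,B,C,D]
After op 3 (rotate(+3)): offset=0, physical=[G,B,C,D,E,F,A], logical=[G,B,C,D,E,F,A]
After op 4 (swap(5, 2)): offset=0, physical=[G,B,F,D,E,C,A], logical=[G,B,F,D,E,C,A]
After op 5 (replace(3, 'j')): offset=0, physical=[G,B,F,j,E,C,A], logical=[G,B,F,j,E,C,A]
After op 6 (rotate(-2)): offset=5, physical=[G,B,F,j,E,C,A], logical=[C,A,G,B,F,j,E]
After op 7 (swap(0, 1)): offset=5, physical=[G,B,F,j,E,A,C], logical=[A,C,G,B,F,j,E]
After op 8 (swap(3, 5)): offset=5, physical=[G,j,F,B,E,A,C], logical=[A,C,G,j,F,B,E]
After op 9 (replace(2, 'd')): offset=5, physical=[d,j,F,B,E,A,C], logical=[A,C,d,j,F,B,E]
After op 10 (swap(5, 4)): offset=5, physical=[d,j,B,F,E,A,C], logical=[A,C,d,j,B,F,E]

Answer: 5 A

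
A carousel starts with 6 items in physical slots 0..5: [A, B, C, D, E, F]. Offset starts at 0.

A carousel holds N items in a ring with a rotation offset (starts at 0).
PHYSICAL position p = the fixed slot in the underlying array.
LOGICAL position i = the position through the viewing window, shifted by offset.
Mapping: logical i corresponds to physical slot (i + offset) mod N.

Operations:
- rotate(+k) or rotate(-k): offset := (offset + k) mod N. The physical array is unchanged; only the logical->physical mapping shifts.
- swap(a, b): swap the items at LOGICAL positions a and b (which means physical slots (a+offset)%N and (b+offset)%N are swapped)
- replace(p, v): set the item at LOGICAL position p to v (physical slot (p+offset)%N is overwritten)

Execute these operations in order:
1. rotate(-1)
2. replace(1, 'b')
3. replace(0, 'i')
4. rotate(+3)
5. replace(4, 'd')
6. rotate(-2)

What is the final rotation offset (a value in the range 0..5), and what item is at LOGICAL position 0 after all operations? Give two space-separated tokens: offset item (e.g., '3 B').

Answer: 0 d

Derivation:
After op 1 (rotate(-1)): offset=5, physical=[A,B,C,D,E,F], logical=[F,A,B,C,D,E]
After op 2 (replace(1, 'b')): offset=5, physical=[b,B,C,D,E,F], logical=[F,b,B,C,D,E]
After op 3 (replace(0, 'i')): offset=5, physical=[b,B,C,D,E,i], logical=[i,b,B,C,D,E]
After op 4 (rotate(+3)): offset=2, physical=[b,B,C,D,E,i], logical=[C,D,E,i,b,B]
After op 5 (replace(4, 'd')): offset=2, physical=[d,B,C,D,E,i], logical=[C,D,E,i,d,B]
After op 6 (rotate(-2)): offset=0, physical=[d,B,C,D,E,i], logical=[d,B,C,D,E,i]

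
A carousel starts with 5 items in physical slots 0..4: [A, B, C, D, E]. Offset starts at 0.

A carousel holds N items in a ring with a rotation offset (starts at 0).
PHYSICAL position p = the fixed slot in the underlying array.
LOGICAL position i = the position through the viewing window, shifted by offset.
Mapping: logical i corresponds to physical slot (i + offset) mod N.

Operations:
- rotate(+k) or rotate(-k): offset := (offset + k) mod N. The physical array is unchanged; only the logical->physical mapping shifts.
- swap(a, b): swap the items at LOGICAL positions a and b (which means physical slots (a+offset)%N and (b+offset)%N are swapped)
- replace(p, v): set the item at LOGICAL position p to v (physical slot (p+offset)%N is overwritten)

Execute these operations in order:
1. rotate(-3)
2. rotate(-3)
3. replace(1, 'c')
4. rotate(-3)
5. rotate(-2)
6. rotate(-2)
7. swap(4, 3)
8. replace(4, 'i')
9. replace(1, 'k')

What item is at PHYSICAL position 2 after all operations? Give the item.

Answer: C

Derivation:
After op 1 (rotate(-3)): offset=2, physical=[A,B,C,D,E], logical=[C,D,E,A,B]
After op 2 (rotate(-3)): offset=4, physical=[A,B,C,D,E], logical=[E,A,B,C,D]
After op 3 (replace(1, 'c')): offset=4, physical=[c,B,C,D,E], logical=[E,c,B,C,D]
After op 4 (rotate(-3)): offset=1, physical=[c,B,C,D,E], logical=[B,C,D,E,c]
After op 5 (rotate(-2)): offset=4, physical=[c,B,C,D,E], logical=[E,c,B,C,D]
After op 6 (rotate(-2)): offset=2, physical=[c,B,C,D,E], logical=[C,D,E,c,B]
After op 7 (swap(4, 3)): offset=2, physical=[B,c,C,D,E], logical=[C,D,E,B,c]
After op 8 (replace(4, 'i')): offset=2, physical=[B,i,C,D,E], logical=[C,D,E,B,i]
After op 9 (replace(1, 'k')): offset=2, physical=[B,i,C,k,E], logical=[C,k,E,B,i]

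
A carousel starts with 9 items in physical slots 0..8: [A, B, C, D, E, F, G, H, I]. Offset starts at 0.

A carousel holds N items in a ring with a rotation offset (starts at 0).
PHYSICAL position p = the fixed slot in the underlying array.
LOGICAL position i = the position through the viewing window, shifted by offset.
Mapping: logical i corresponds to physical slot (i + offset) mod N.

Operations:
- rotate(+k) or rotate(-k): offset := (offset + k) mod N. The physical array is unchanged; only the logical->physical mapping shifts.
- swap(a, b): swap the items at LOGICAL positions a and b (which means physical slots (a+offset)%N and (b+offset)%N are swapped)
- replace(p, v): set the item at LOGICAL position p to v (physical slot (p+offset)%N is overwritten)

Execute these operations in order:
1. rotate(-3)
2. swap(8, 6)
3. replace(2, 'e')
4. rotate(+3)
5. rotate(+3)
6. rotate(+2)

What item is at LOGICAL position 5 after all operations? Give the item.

Answer: B

Derivation:
After op 1 (rotate(-3)): offset=6, physical=[A,B,C,D,E,F,G,H,I], logical=[G,H,I,A,B,C,D,E,F]
After op 2 (swap(8, 6)): offset=6, physical=[A,B,C,F,E,D,G,H,I], logical=[G,H,I,A,B,C,F,E,D]
After op 3 (replace(2, 'e')): offset=6, physical=[A,B,C,F,E,D,G,H,e], logical=[G,H,e,A,B,C,F,E,D]
After op 4 (rotate(+3)): offset=0, physical=[A,B,C,F,E,D,G,H,e], logical=[A,B,C,F,E,D,G,H,e]
After op 5 (rotate(+3)): offset=3, physical=[A,B,C,F,E,D,G,H,e], logical=[F,E,D,G,H,e,A,B,C]
After op 6 (rotate(+2)): offset=5, physical=[A,B,C,F,E,D,G,H,e], logical=[D,G,H,e,A,B,C,F,E]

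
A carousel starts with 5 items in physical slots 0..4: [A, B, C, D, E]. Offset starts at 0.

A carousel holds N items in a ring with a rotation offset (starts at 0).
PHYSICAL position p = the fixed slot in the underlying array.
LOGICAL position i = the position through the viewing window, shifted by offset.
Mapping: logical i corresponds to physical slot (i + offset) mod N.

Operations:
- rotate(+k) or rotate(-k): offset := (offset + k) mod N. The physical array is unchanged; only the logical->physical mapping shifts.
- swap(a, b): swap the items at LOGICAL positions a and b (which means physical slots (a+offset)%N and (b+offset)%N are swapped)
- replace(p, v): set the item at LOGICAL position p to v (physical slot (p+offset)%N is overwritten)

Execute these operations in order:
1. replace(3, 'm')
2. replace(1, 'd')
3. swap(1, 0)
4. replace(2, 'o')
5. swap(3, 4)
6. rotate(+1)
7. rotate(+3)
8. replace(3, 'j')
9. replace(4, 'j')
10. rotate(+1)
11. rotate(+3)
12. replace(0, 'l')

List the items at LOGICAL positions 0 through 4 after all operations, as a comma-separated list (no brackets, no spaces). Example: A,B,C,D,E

After op 1 (replace(3, 'm')): offset=0, physical=[A,B,C,m,E], logical=[A,B,C,m,E]
After op 2 (replace(1, 'd')): offset=0, physical=[A,d,C,m,E], logical=[A,d,C,m,E]
After op 3 (swap(1, 0)): offset=0, physical=[d,A,C,m,E], logical=[d,A,C,m,E]
After op 4 (replace(2, 'o')): offset=0, physical=[d,A,o,m,E], logical=[d,A,o,m,E]
After op 5 (swap(3, 4)): offset=0, physical=[d,A,o,E,m], logical=[d,A,o,E,m]
After op 6 (rotate(+1)): offset=1, physical=[d,A,o,E,m], logical=[A,o,E,m,d]
After op 7 (rotate(+3)): offset=4, physical=[d,A,o,E,m], logical=[m,d,A,o,E]
After op 8 (replace(3, 'j')): offset=4, physical=[d,A,j,E,m], logical=[m,d,A,j,E]
After op 9 (replace(4, 'j')): offset=4, physical=[d,A,j,j,m], logical=[m,d,A,j,j]
After op 10 (rotate(+1)): offset=0, physical=[d,A,j,j,m], logical=[d,A,j,j,m]
After op 11 (rotate(+3)): offset=3, physical=[d,A,j,j,m], logical=[j,m,d,A,j]
After op 12 (replace(0, 'l')): offset=3, physical=[d,A,j,l,m], logical=[l,m,d,A,j]

Answer: l,m,d,A,j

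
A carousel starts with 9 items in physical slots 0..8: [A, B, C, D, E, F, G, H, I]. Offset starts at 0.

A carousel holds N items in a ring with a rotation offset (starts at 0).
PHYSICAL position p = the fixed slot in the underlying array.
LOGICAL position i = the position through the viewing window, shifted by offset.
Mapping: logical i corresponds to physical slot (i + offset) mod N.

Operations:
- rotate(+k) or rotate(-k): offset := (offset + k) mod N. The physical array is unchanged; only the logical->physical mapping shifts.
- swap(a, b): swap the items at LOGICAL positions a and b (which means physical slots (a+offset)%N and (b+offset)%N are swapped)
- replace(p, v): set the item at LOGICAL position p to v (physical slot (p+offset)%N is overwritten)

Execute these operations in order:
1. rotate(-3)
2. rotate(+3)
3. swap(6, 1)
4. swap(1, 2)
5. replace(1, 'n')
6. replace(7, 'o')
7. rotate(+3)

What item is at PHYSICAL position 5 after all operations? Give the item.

Answer: F

Derivation:
After op 1 (rotate(-3)): offset=6, physical=[A,B,C,D,E,F,G,H,I], logical=[G,H,I,A,B,C,D,E,F]
After op 2 (rotate(+3)): offset=0, physical=[A,B,C,D,E,F,G,H,I], logical=[A,B,C,D,E,F,G,H,I]
After op 3 (swap(6, 1)): offset=0, physical=[A,G,C,D,E,F,B,H,I], logical=[A,G,C,D,E,F,B,H,I]
After op 4 (swap(1, 2)): offset=0, physical=[A,C,G,D,E,F,B,H,I], logical=[A,C,G,D,E,F,B,H,I]
After op 5 (replace(1, 'n')): offset=0, physical=[A,n,G,D,E,F,B,H,I], logical=[A,n,G,D,E,F,B,H,I]
After op 6 (replace(7, 'o')): offset=0, physical=[A,n,G,D,E,F,B,o,I], logical=[A,n,G,D,E,F,B,o,I]
After op 7 (rotate(+3)): offset=3, physical=[A,n,G,D,E,F,B,o,I], logical=[D,E,F,B,o,I,A,n,G]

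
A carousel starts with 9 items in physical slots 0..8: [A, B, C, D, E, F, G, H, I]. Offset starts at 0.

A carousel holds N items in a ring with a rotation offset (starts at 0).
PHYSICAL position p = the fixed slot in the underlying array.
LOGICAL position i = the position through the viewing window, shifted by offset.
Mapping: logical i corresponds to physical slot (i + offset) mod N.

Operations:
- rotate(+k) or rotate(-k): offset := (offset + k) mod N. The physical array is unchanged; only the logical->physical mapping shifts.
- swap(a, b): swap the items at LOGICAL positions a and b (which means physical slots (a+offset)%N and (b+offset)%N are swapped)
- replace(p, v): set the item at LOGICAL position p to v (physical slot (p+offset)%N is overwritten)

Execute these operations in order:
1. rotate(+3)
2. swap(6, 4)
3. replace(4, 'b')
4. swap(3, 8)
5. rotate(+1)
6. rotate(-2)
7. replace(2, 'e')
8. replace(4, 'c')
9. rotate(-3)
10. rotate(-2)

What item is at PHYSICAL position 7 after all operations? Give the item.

After op 1 (rotate(+3)): offset=3, physical=[A,B,C,D,E,F,G,H,I], logical=[D,E,F,G,H,I,A,B,C]
After op 2 (swap(6, 4)): offset=3, physical=[H,B,C,D,E,F,G,A,I], logical=[D,E,F,G,A,I,H,B,C]
After op 3 (replace(4, 'b')): offset=3, physical=[H,B,C,D,E,F,G,b,I], logical=[D,E,F,G,b,I,H,B,C]
After op 4 (swap(3, 8)): offset=3, physical=[H,B,G,D,E,F,C,b,I], logical=[D,E,F,C,b,I,H,B,G]
After op 5 (rotate(+1)): offset=4, physical=[H,B,G,D,E,F,C,b,I], logical=[E,F,C,b,I,H,B,G,D]
After op 6 (rotate(-2)): offset=2, physical=[H,B,G,D,E,F,C,b,I], logical=[G,D,E,F,C,b,I,H,B]
After op 7 (replace(2, 'e')): offset=2, physical=[H,B,G,D,e,F,C,b,I], logical=[G,D,e,F,C,b,I,H,B]
After op 8 (replace(4, 'c')): offset=2, physical=[H,B,G,D,e,F,c,b,I], logical=[G,D,e,F,c,b,I,H,B]
After op 9 (rotate(-3)): offset=8, physical=[H,B,G,D,e,F,c,b,I], logical=[I,H,B,G,D,e,F,c,b]
After op 10 (rotate(-2)): offset=6, physical=[H,B,G,D,e,F,c,b,I], logical=[c,b,I,H,B,G,D,e,F]

Answer: b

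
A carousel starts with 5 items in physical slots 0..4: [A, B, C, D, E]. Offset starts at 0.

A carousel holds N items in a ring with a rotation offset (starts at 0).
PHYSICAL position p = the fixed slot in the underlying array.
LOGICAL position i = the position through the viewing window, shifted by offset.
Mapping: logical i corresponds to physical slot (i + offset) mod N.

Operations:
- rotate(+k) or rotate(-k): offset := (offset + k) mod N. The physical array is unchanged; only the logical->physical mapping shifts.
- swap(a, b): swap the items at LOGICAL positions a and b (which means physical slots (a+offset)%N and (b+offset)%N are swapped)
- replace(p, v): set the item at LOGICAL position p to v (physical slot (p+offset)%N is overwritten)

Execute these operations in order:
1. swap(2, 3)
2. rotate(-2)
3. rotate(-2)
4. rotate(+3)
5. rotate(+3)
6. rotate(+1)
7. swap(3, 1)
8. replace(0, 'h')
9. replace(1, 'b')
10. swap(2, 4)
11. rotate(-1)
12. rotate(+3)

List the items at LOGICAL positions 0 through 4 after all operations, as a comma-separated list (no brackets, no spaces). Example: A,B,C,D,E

Answer: D,E,A,h,b

Derivation:
After op 1 (swap(2, 3)): offset=0, physical=[A,B,D,C,E], logical=[A,B,D,C,E]
After op 2 (rotate(-2)): offset=3, physical=[A,B,D,C,E], logical=[C,E,A,B,D]
After op 3 (rotate(-2)): offset=1, physical=[A,B,D,C,E], logical=[B,D,C,E,A]
After op 4 (rotate(+3)): offset=4, physical=[A,B,D,C,E], logical=[E,A,B,D,C]
After op 5 (rotate(+3)): offset=2, physical=[A,B,D,C,E], logical=[D,C,E,A,B]
After op 6 (rotate(+1)): offset=3, physical=[A,B,D,C,E], logical=[C,E,A,B,D]
After op 7 (swap(3, 1)): offset=3, physical=[A,E,D,C,B], logical=[C,B,A,E,D]
After op 8 (replace(0, 'h')): offset=3, physical=[A,E,D,h,B], logical=[h,B,A,E,D]
After op 9 (replace(1, 'b')): offset=3, physical=[A,E,D,h,b], logical=[h,b,A,E,D]
After op 10 (swap(2, 4)): offset=3, physical=[D,E,A,h,b], logical=[h,b,D,E,A]
After op 11 (rotate(-1)): offset=2, physical=[D,E,A,h,b], logical=[A,h,b,D,E]
After op 12 (rotate(+3)): offset=0, physical=[D,E,A,h,b], logical=[D,E,A,h,b]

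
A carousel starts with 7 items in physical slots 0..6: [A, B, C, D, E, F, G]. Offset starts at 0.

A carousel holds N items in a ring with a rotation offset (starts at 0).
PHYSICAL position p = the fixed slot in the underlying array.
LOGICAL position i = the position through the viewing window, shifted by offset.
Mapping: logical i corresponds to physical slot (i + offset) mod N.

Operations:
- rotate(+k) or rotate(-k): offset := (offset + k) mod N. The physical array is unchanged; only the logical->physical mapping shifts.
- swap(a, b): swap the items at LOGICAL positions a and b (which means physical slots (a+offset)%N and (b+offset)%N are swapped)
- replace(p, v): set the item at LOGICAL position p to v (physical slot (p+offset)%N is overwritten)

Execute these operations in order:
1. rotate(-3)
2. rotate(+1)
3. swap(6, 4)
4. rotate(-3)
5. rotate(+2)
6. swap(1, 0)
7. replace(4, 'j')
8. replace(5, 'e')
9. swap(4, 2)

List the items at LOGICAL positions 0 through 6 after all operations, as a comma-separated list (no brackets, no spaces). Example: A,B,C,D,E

Answer: F,C,j,A,G,e,D

Derivation:
After op 1 (rotate(-3)): offset=4, physical=[A,B,C,D,E,F,G], logical=[E,F,G,A,B,C,D]
After op 2 (rotate(+1)): offset=5, physical=[A,B,C,D,E,F,G], logical=[F,G,A,B,C,D,E]
After op 3 (swap(6, 4)): offset=5, physical=[A,B,E,D,C,F,G], logical=[F,G,A,B,E,D,C]
After op 4 (rotate(-3)): offset=2, physical=[A,B,E,D,C,F,G], logical=[E,D,C,F,G,A,B]
After op 5 (rotate(+2)): offset=4, physical=[A,B,E,D,C,F,G], logical=[C,F,G,A,B,E,D]
After op 6 (swap(1, 0)): offset=4, physical=[A,B,E,D,F,C,G], logical=[F,C,G,A,B,E,D]
After op 7 (replace(4, 'j')): offset=4, physical=[A,j,E,D,F,C,G], logical=[F,C,G,A,j,E,D]
After op 8 (replace(5, 'e')): offset=4, physical=[A,j,e,D,F,C,G], logical=[F,C,G,A,j,e,D]
After op 9 (swap(4, 2)): offset=4, physical=[A,G,e,D,F,C,j], logical=[F,C,j,A,G,e,D]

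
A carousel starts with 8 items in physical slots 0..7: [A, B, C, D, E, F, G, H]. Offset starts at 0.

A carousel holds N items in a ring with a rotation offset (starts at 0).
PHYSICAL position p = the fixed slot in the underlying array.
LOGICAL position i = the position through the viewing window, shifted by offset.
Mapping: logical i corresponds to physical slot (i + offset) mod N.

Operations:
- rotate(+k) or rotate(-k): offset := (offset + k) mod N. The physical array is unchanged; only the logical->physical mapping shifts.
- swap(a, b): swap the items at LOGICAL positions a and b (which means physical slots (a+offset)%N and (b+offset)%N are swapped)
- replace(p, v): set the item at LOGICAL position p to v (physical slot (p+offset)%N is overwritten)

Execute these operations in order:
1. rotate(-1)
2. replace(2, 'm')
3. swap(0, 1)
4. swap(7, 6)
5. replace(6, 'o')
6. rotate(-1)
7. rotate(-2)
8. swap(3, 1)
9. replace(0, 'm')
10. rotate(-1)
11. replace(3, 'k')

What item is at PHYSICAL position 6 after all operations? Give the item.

After op 1 (rotate(-1)): offset=7, physical=[A,B,C,D,E,F,G,H], logical=[H,A,B,C,D,E,F,G]
After op 2 (replace(2, 'm')): offset=7, physical=[A,m,C,D,E,F,G,H], logical=[H,A,m,C,D,E,F,G]
After op 3 (swap(0, 1)): offset=7, physical=[H,m,C,D,E,F,G,A], logical=[A,H,m,C,D,E,F,G]
After op 4 (swap(7, 6)): offset=7, physical=[H,m,C,D,E,G,F,A], logical=[A,H,m,C,D,E,G,F]
After op 5 (replace(6, 'o')): offset=7, physical=[H,m,C,D,E,o,F,A], logical=[A,H,m,C,D,E,o,F]
After op 6 (rotate(-1)): offset=6, physical=[H,m,C,D,E,o,F,A], logical=[F,A,H,m,C,D,E,o]
After op 7 (rotate(-2)): offset=4, physical=[H,m,C,D,E,o,F,A], logical=[E,o,F,A,H,m,C,D]
After op 8 (swap(3, 1)): offset=4, physical=[H,m,C,D,E,A,F,o], logical=[E,A,F,o,H,m,C,D]
After op 9 (replace(0, 'm')): offset=4, physical=[H,m,C,D,m,A,F,o], logical=[m,A,F,o,H,m,C,D]
After op 10 (rotate(-1)): offset=3, physical=[H,m,C,D,m,A,F,o], logical=[D,m,A,F,o,H,m,C]
After op 11 (replace(3, 'k')): offset=3, physical=[H,m,C,D,m,A,k,o], logical=[D,m,A,k,o,H,m,C]

Answer: k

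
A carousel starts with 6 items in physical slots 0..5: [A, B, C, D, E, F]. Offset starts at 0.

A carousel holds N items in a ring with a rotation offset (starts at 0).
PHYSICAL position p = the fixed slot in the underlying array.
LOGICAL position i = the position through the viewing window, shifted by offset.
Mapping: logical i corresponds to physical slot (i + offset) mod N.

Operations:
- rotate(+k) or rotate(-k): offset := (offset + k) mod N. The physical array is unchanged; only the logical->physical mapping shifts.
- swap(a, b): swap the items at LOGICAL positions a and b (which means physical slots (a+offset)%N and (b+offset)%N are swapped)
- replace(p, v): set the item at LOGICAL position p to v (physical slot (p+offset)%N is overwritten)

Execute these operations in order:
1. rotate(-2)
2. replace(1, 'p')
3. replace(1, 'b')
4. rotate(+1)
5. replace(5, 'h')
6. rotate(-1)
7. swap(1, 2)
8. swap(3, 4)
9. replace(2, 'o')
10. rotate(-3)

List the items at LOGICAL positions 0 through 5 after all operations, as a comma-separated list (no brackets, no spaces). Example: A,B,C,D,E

After op 1 (rotate(-2)): offset=4, physical=[A,B,C,D,E,F], logical=[E,F,A,B,C,D]
After op 2 (replace(1, 'p')): offset=4, physical=[A,B,C,D,E,p], logical=[E,p,A,B,C,D]
After op 3 (replace(1, 'b')): offset=4, physical=[A,B,C,D,E,b], logical=[E,b,A,B,C,D]
After op 4 (rotate(+1)): offset=5, physical=[A,B,C,D,E,b], logical=[b,A,B,C,D,E]
After op 5 (replace(5, 'h')): offset=5, physical=[A,B,C,D,h,b], logical=[b,A,B,C,D,h]
After op 6 (rotate(-1)): offset=4, physical=[A,B,C,D,h,b], logical=[h,b,A,B,C,D]
After op 7 (swap(1, 2)): offset=4, physical=[b,B,C,D,h,A], logical=[h,A,b,B,C,D]
After op 8 (swap(3, 4)): offset=4, physical=[b,C,B,D,h,A], logical=[h,A,b,C,B,D]
After op 9 (replace(2, 'o')): offset=4, physical=[o,C,B,D,h,A], logical=[h,A,o,C,B,D]
After op 10 (rotate(-3)): offset=1, physical=[o,C,B,D,h,A], logical=[C,B,D,h,A,o]

Answer: C,B,D,h,A,o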